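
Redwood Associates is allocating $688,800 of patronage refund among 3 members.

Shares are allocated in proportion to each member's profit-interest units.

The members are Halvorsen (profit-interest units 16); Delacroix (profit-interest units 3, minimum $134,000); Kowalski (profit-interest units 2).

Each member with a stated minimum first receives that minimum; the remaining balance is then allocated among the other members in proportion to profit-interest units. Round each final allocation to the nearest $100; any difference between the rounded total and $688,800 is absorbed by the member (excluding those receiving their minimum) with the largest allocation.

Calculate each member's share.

Minimums first: Delacroix $134,000. Balance $554,800.
Balance split over remaining profit-interest units 18: Halvorsen 493,155.56 → $493,200; Kowalski 61,644.44 → $61,600.

Halvorsen: $493,200 · Delacroix: $134,000 · Kowalski: $61,600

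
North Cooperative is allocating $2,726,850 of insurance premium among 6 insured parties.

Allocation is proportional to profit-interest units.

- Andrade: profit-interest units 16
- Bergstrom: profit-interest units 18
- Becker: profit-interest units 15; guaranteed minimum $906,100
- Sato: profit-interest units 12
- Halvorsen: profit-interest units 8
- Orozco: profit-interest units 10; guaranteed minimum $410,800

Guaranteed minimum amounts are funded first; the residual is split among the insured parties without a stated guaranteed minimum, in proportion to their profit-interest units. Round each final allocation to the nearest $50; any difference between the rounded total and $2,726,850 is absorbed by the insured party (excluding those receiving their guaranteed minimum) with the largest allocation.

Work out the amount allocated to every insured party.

Andrade: $417,750 | Bergstrom: $470,000 | Becker: $906,100 | Sato: $313,300 | Halvorsen: $208,900 | Orozco: $410,800

Fund the minimums — Becker $906,100; Orozco $410,800. Residual $1,409,950.
Residual split over remaining profit-interest units 54: Andrade 417,762.96 → $417,750; Bergstrom 469,983.33 → $470,000; Sato 313,322.22 → $313,300; Halvorsen 208,881.48 → $208,900.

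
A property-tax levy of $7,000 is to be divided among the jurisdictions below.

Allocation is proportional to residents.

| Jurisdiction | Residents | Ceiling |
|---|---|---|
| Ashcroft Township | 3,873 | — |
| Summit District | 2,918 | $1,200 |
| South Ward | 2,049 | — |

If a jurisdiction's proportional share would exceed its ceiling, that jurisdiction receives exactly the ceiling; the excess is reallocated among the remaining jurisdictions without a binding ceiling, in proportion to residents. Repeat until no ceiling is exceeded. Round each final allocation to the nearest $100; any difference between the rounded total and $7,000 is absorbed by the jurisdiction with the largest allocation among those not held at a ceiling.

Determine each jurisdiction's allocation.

Residents total: 8,840.
Proportional shares (ignoring caps): Ashcroft Township 3,066.86; Summit District 2,310.63; South Ward 1,622.51.
Held at cap: Summit District ($1,200); residual $5,800 reallocated over remaining residents 5,922.
Shares after redistribution: Ashcroft Township 3,793.21 → $3,800; South Ward 2,006.79 → $2,000.

Ashcroft Township: $3,800; Summit District: $1,200; South Ward: $2,000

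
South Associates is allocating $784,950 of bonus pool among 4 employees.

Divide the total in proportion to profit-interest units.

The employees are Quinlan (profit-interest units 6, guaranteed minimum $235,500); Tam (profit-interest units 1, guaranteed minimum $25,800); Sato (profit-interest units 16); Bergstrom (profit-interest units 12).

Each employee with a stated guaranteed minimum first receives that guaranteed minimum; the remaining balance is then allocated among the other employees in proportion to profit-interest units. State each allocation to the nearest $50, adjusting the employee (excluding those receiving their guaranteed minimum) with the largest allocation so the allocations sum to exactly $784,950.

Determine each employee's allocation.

Quinlan: $235,500; Tam: $25,800; Sato: $299,250; Bergstrom: $224,400

Fund the minimums — Quinlan $235,500; Tam $25,800. Balance $523,650.
Balance split over remaining profit-interest units 28: Sato 299,228.57 → $299,250; Bergstrom 224,421.43 → $224,400.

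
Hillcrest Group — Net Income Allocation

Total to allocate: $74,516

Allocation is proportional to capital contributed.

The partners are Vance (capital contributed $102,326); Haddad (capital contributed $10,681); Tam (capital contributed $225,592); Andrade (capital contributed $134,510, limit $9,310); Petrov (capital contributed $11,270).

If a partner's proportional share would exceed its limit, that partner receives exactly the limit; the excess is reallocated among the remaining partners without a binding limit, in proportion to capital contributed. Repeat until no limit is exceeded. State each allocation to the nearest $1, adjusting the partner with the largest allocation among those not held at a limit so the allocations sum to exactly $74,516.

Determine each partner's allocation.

Total capital contributed = 484,379.
Pro-rata shares before constraints: Vance 15,741.65; Haddad 1,643.15; Tam 34,704.67; Andrade 20,692.78; Petrov 1,733.76.
Capped: Andrade ($9,310); balance $65,206 reallocated over remaining capital contributed 349,869.
Redistributed shares: Vance 19,070.76 → $19,071; Haddad 1,990.65 → $1,991; Tam 42,044.17 → $42,044; Petrov 2,100.42 → $2,100.

Vance: $19,071 | Haddad: $1,991 | Tam: $42,044 | Andrade: $9,310 | Petrov: $2,100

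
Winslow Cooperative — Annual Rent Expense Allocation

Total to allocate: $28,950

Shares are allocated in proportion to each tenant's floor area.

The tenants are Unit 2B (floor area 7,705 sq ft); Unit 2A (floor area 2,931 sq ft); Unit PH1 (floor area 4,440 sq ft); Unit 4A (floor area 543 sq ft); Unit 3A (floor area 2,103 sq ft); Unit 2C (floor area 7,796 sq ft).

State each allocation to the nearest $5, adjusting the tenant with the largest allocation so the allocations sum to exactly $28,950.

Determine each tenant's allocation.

Unit 2B: $8,740 · Unit 2A: $3,325 · Unit PH1: $5,035 · Unit 4A: $615 · Unit 3A: $2,385 · Unit 2C: $8,850

Combined floor area = 25,518.
Unrounded shares: Unit 2B 7,705/25,518 × $28,950 = 8,741.27; Unit 2A 2,931/25,518 × $28,950 = 3,325.20; Unit PH1 4,440/25,518 × $28,950 = 5,037.15; Unit 4A 543/25,518 × $28,950 = 616.03; Unit 3A 2,103/25,518 × $28,950 = 2,385.84; Unit 2C 7,796/25,518 × $28,950 = 8,844.51.
Rounded to nearest $5: Unit 2B $8,740; Unit 2A $3,325; Unit PH1 $5,035; Unit 4A $615; Unit 3A $2,385; Unit 2C $8,845. Sum = $28,945.
Difference $28,950 − $28,945 = +$5 applied to largest allocation (Unit 2C): Unit 2C becomes $8,850.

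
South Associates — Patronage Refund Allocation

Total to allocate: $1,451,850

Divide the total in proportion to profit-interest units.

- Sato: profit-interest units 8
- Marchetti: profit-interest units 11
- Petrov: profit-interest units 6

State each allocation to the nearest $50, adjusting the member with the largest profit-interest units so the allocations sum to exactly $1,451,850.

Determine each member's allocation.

Sum of profit-interest units: 8 + 11 + 6 = 25.
Proportional shares: Sato 464,592.00; Marchetti 638,814.00; Petrov 348,444.00.
At nearest $50: Sato $464,600; Marchetti $638,800; Petrov $348,450. Sum = $1,451,850.
Sum already equals the total — no adjustment.

Sato: $464,600 · Marchetti: $638,800 · Petrov: $348,450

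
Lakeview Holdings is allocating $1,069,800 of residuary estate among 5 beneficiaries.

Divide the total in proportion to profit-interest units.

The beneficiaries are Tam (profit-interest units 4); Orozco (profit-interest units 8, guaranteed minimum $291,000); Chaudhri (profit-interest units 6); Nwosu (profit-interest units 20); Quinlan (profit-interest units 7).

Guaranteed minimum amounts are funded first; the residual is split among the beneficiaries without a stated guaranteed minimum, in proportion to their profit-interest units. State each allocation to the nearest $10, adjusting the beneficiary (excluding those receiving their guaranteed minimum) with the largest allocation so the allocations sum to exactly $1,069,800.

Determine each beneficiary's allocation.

Guaranteed amounts: Orozco $291,000. Remaining pool $778,800.
Remaining pool split over remaining profit-interest units 37: Tam 84,194.59 → $84,190; Chaudhri 126,291.89 → $126,290; Nwosu 420,972.97 → $420,970; Quinlan 147,340.54 → $147,340.
Rounding difference +$10 applied to Nwosu → $420,980.

Tam: $84,190 · Orozco: $291,000 · Chaudhri: $126,290 · Nwosu: $420,980 · Quinlan: $147,340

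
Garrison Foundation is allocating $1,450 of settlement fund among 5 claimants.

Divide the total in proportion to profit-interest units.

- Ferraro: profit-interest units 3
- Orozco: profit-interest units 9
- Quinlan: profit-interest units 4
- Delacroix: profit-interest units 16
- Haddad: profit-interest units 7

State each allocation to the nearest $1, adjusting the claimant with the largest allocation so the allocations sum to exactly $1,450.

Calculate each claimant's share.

Ferraro: $112 | Orozco: $335 | Quinlan: $149 | Delacroix: $594 | Haddad: $260

Combined profit-interest units = 39.
Raw shares: Ferraro 3/39 × $1,450 = 111.54; Orozco 9/39 × $1,450 = 334.62; Quinlan 4/39 × $1,450 = 148.72; Delacroix 16/39 × $1,450 = 594.87; Haddad 7/39 × $1,450 = 260.26.
Rounded to nearest $1: Ferraro $112; Orozco $335; Quinlan $149; Delacroix $595; Haddad $260. Sum = $1,451.
Difference $1,450 − $1,451 = −$1 applied to largest allocation (Delacroix): Delacroix becomes $594.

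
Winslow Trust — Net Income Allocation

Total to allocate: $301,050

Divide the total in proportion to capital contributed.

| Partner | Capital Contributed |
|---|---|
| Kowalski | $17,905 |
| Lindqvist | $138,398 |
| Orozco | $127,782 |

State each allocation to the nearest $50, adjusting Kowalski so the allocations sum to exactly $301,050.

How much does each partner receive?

Total capital contributed = 284,085.
Unrounded shares: Kowalski 17,905/284,085 × $301,050 = 18,974.25; Lindqvist 138,398/284,085 × $301,050 = 146,662.86; Orozco 127,782/284,085 × $301,050 = 135,412.89.
At nearest $50: Kowalski $18,950; Lindqvist $146,650; Orozco $135,400. Sum = $301,000.
Difference $301,050 − $301,000 = +$50 applied to Kowalski: Kowalski becomes $19,000.

Kowalski: $19,000; Lindqvist: $146,650; Orozco: $135,400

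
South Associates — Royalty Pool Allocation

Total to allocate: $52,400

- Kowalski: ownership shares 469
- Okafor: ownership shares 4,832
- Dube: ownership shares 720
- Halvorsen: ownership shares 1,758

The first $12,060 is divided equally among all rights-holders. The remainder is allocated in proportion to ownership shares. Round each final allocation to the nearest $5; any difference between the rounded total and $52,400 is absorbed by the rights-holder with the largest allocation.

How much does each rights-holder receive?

Equal tier: $12,060 ÷ 4 = $3,015 apiece.
Remainder $40,340 by ownership shares (total 7,779): Kowalski 2,432.12 → $2,430; Okafor 25,057.58 → $25,060; Dube 3,733.74 → $3,735; Halvorsen 9,116.56 → $9,115.
Totals: Kowalski $3,015 + $2,430 = $5,445; Okafor $3,015 + $25,060 = $28,075; Dube $3,015 + $3,735 = $6,750; Halvorsen $3,015 + $9,115 = $12,130.

Kowalski: $5,445 · Okafor: $28,075 · Dube: $6,750 · Halvorsen: $12,130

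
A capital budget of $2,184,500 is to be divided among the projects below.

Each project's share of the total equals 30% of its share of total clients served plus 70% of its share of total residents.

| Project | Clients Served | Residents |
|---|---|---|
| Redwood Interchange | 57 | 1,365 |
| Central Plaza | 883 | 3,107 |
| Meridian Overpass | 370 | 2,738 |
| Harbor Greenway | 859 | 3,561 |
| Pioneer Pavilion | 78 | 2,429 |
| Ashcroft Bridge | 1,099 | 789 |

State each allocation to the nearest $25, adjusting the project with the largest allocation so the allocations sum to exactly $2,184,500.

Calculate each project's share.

Clients served total 3,346; residents total 13,989.
Combined weights (30% clients served + 70% residents): Redwood Interchange 0.0734; Central Plaza 0.2346; Meridian Overpass 0.1702; Harbor Greenway 0.2552; Pioneer Pavilion 0.1285; Ashcroft Bridge 0.1380.
Raw shares: Redwood Interchange 160,373.42; Central Plaza 512,573.95; Meridian Overpass 371,761.68; Harbor Greenway 557,500.44; Pioneer Pavilion 280,793.28; Ashcroft Bridge 301,497.23.
Rounded to nearest $25: Redwood Interchange $160,375; Central Plaza $512,575; Meridian Overpass $371,750; Harbor Greenway $557,500; Pioneer Pavilion $280,800; Ashcroft Bridge $301,500. Sum = $2,184,500.
No rounding difference to absorb.

Redwood Interchange: $160,375; Central Plaza: $512,575; Meridian Overpass: $371,750; Harbor Greenway: $557,500; Pioneer Pavilion: $280,800; Ashcroft Bridge: $301,500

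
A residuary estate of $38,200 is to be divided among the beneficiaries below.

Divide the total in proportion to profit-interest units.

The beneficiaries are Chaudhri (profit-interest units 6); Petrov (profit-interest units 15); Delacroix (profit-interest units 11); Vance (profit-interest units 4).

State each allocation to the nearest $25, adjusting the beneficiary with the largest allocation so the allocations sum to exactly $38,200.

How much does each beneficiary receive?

Combined profit-interest units = 36.
Unrounded shares: Chaudhri 6/36 × $38,200 = 6,366.67; Petrov 15/36 × $38,200 = 15,916.67; Delacroix 11/36 × $38,200 = 11,672.22; Vance 4/36 × $38,200 = 4,244.44.
Rounded to nearest $25: Chaudhri $6,375; Petrov $15,925; Delacroix $11,675; Vance $4,250. Sum = $38,225.
Difference $38,200 − $38,225 = −$25 applied to largest allocation (Petrov): Petrov becomes $15,900.

Chaudhri: $6,375 · Petrov: $15,900 · Delacroix: $11,675 · Vance: $4,250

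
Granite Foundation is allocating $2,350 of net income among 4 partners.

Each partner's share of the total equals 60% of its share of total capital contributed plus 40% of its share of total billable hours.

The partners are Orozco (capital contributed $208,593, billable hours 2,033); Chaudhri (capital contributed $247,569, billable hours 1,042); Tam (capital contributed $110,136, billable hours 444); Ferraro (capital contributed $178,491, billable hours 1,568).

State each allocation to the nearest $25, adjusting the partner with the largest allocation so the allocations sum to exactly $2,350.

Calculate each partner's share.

Orozco: $775 · Chaudhri: $650 · Tam: $300 · Ferraro: $625

Capital contributed total 744,789; billable hours total 5,087.
Composite weights (60% capital contributed + 40% billable hours): Orozco 0.3279; Chaudhri 0.2814; Tam 0.1236; Ferraro 0.2671.
Proportional shares: Orozco 770.57; Chaudhri 661.23; Tam 290.55; Ferraro 627.65.
Rounded to nearest $25: Orozco $775; Chaudhri $650; Tam $300; Ferraro $625. Sum = $2,350.
Rounded total matches; no reconciliation needed.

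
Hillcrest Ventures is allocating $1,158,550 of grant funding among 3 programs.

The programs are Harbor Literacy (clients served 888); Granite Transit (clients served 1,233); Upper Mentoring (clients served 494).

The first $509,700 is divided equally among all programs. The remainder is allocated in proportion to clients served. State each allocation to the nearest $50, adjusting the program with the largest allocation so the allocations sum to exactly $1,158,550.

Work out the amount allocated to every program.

Equal tier: $509,700 ÷ 3 = $169,900 apiece.
Remainder $648,850 by clients served (total 2,615): Harbor Literacy 220,336.06 → $220,350; Granite Transit 305,939.60 → $305,950; Upper Mentoring 122,574.34 → $122,550.
Totals: Harbor Literacy $169,900 + $220,350 = $390,250; Granite Transit $169,900 + $305,950 = $475,850; Upper Mentoring $169,900 + $122,550 = $292,450.

Harbor Literacy: $390,250 | Granite Transit: $475,850 | Upper Mentoring: $292,450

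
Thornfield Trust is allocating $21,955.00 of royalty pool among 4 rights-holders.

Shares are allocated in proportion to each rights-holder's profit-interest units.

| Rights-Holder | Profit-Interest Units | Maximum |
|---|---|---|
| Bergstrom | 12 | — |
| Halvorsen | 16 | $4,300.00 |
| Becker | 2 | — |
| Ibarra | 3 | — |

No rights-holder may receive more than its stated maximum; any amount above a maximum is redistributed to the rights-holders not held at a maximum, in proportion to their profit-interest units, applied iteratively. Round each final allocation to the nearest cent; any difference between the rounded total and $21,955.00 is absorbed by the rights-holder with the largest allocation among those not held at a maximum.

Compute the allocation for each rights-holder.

Bergstrom: $12,462.35 | Halvorsen: $4,300.00 | Becker: $2,077.06 | Ibarra: $3,115.59

Sum of profit-interest units: 33.
Proportional shares (ignoring caps): Bergstrom 7,983.6364; Halvorsen 10,644.8485; Becker 1,330.6061; Ibarra 1,995.9091.
Capped: Halvorsen ($4,300.00); remaining pool $17,655.00 reallocated over remaining profit-interest units 17.
Remaining shares: Bergstrom 12,462.3529 → $12,462.35; Becker 2,077.0588 → $2,077.06; Ibarra 3,115.5882 → $3,115.59.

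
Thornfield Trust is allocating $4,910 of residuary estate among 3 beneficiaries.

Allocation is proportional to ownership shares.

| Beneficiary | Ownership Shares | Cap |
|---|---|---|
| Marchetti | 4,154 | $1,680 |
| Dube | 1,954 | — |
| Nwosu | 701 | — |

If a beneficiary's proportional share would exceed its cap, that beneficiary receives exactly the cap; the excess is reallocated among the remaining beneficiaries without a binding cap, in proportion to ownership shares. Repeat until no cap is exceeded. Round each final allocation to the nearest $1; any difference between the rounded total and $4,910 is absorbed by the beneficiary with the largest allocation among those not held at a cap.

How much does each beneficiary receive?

Total ownership shares = 6,809.
Proportional shares (ignoring caps): Marchetti 2,995.47; Dube 1,409.04; Nwosu 505.49.
Cap binds for Marchetti ($1,680); remaining pool $3,230 reallocated over remaining ownership shares 2,655.
Shares after redistribution: Dube 2,377.18 → $2,377; Nwosu 852.82 → $853.

Marchetti: $1,680 · Dube: $2,377 · Nwosu: $853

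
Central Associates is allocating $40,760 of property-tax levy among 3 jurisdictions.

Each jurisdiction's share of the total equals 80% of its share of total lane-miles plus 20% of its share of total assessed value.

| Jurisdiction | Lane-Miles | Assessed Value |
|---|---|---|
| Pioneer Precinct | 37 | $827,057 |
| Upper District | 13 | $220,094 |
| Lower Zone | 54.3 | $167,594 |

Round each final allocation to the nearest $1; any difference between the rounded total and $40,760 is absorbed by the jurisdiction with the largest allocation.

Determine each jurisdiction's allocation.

Pioneer Precinct: $17,118 | Upper District: $5,541 | Lower Zone: $18,101

Lane-miles total 104.3; assessed value total 1,214,745.
Composite weights (80% lane-miles + 20% assessed value): Pioneer Precinct 0.4200; Upper District 0.1359; Lower Zone 0.4441.
Proportional shares: Pioneer Precinct 17,117.83; Upper District 5,541.30; Lower Zone 18,100.87.
After rounding ($1): Pioneer Precinct $17,118; Upper District $5,541; Lower Zone $18,101. Sum = $40,760.
Sum already equals the total — no adjustment.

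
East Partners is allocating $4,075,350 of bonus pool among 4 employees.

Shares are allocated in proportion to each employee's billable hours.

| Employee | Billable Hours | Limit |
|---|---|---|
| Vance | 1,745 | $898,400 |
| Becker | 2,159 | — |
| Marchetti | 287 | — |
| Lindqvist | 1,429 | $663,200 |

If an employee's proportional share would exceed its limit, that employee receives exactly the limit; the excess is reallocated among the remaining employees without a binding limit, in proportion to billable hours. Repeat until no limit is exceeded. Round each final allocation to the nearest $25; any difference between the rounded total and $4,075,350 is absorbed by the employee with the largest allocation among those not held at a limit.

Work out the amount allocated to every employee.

Sum of billable hours: 5,620.
Proportional shares (ignoring caps): Vance 1,265,388.92; Becker 1,565,601.54; Marchetti 208,118.41; Lindqvist 1,036,241.13.
Capped: Vance ($898,400), Lindqvist ($663,200); residual $2,513,750 reallocated over remaining billable hours 2,446.
Remaining shares: Becker 2,218,800.59 → $2,218,800; Marchetti 294,949.41 → $294,950.

Vance: $898,400 · Becker: $2,218,800 · Marchetti: $294,950 · Lindqvist: $663,200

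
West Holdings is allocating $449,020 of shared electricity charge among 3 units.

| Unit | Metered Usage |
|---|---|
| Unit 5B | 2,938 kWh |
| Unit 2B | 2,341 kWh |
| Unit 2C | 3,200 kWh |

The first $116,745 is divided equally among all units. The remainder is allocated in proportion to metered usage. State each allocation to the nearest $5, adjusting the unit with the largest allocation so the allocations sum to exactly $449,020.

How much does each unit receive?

Equal tier: $116,745 ÷ 3 = $38,915 apiece.
Remainder $332,275 by metered usage (total 8,479): Unit 5B 115,134.33 → $115,135; Unit 2B 91,739.09 → $91,740; Unit 2C 125,401.58 → $125,400.
Totals: Unit 5B $38,915 + $115,135 = $154,050; Unit 2B $38,915 + $91,740 = $130,655; Unit 2C $38,915 + $125,400 = $164,315.

Unit 5B: $154,050 | Unit 2B: $130,655 | Unit 2C: $164,315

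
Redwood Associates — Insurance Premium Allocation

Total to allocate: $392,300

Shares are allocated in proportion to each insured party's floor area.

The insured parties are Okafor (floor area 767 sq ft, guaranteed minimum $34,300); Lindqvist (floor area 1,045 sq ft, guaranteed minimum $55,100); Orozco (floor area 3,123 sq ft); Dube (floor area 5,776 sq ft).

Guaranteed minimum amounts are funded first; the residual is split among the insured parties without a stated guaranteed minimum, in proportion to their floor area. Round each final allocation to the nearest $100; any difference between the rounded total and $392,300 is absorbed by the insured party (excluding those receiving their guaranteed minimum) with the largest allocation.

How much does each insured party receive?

Fund the minimums — Okafor $34,300; Lindqvist $55,100. Balance $302,900.
Balance split over remaining floor area 8,899: Orozco 106,299.21 → $106,300; Dube 196,600.79 → $196,600.

Okafor: $34,300 · Lindqvist: $55,100 · Orozco: $106,300 · Dube: $196,600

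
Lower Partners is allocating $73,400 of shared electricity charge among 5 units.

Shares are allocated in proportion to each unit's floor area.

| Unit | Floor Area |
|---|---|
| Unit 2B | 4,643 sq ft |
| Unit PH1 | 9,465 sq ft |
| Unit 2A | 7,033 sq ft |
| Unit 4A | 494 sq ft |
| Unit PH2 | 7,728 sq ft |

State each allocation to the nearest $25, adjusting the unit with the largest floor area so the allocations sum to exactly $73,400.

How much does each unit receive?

Unit 2B: $11,600 · Unit PH1: $23,675 · Unit 2A: $17,575 · Unit 4A: $1,225 · Unit PH2: $19,325

Floor area total: 4,643 + 9,465 + 7,033 + 494 + 7,728 = 29,363.
Raw shares: Unit 2B 11,606.31; Unit PH1 23,660.08; Unit 2A 17,580.70; Unit 4A 1,234.87; Unit PH2 19,318.03.
Rounded to nearest $25: Unit 2B $11,600; Unit PH1 $23,650; Unit 2A $17,575; Unit 4A $1,225; Unit PH2 $19,325. Sum = $73,375.
Difference $73,400 − $73,375 = +$25 applied to largest floor area (Unit PH1): Unit PH1 becomes $23,675.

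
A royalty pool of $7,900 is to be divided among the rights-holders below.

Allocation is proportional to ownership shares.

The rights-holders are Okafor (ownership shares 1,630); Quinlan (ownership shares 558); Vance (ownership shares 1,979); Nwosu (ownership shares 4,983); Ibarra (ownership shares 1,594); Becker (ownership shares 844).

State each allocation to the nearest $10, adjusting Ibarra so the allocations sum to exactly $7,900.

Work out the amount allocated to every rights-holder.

Okafor: $1,110 · Quinlan: $380 · Vance: $1,350 · Nwosu: $3,400 · Ibarra: $1,080 · Becker: $580

Total ownership shares = 11,588.
Pro-rata amounts: Okafor 1,630/11,588 × $7,900 = 1,111.24; Quinlan 558/11,588 × $7,900 = 380.41; Vance 1,979/11,588 × $7,900 = 1,349.16; Nwosu 4,983/11,588 × $7,900 = 3,397.11; Ibarra 1,594/11,588 × $7,900 = 1,086.69; Becker 844/11,588 × $7,900 = 575.39.
At nearest $10: Okafor $1,110; Quinlan $380; Vance $1,350; Nwosu $3,400; Ibarra $1,090; Becker $580. Sum = $7,910.
Difference $7,900 − $7,910 = −$10 applied to Ibarra: Ibarra becomes $1,080.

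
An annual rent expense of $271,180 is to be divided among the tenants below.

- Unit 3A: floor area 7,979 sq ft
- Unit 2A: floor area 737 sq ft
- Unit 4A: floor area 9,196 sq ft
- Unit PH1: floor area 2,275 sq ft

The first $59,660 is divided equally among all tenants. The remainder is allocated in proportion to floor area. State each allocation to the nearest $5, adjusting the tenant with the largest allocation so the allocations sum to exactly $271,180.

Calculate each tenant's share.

Unit 3A: $98,520 | Unit 2A: $22,635 | Unit 4A: $111,270 | Unit PH1: $38,755

First tranche $59,660 split equally: $14,915 each.
Remainder $211,520 by floor area (total 20,187): Unit 3A 83,604.20 → $83,605; Unit 2A 7,722.31 → $7,720; Unit 4A 96,355.97 → $96,355; Unit PH1 23,837.52 → $23,840.
Totals: Unit 3A $14,915 + $83,605 = $98,520; Unit 2A $14,915 + $7,720 = $22,635; Unit 4A $14,915 + $96,355 = $111,270; Unit PH1 $14,915 + $23,840 = $38,755.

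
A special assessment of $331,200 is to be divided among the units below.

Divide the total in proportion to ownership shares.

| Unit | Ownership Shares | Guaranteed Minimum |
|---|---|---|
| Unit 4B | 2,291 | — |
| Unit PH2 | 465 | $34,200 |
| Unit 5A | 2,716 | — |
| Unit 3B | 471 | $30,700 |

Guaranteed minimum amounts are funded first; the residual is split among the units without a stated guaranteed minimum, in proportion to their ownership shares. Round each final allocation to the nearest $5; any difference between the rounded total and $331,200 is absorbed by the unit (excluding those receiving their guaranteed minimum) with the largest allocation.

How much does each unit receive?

Unit 4B: $121,850 · Unit PH2: $34,200 · Unit 5A: $144,450 · Unit 3B: $30,700

Minimums first: Unit PH2 $34,200; Unit 3B $30,700. Balance $266,300.
Balance split over remaining ownership shares 5,007: Unit 4B 121,848.07 → $121,850; Unit 5A 144,451.93 → $144,450.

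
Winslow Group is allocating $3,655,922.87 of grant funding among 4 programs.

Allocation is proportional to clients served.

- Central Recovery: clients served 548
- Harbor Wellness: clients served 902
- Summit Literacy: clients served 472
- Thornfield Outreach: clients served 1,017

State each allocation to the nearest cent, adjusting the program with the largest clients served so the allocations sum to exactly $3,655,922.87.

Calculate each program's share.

Clients served total: 548 + 902 + 472 + 1,017 = 2,939.
Raw shares: Central Recovery 681,675.9894; Harbor Wellness 1,122,028.7270; Summit Literacy 587,136.9835; Thornfield Outreach 1,265,081.1701.
Rounded to nearest cent: Central Recovery $681,675.99; Harbor Wellness $1,122,028.73; Summit Literacy $587,136.98; Thornfield Outreach $1,265,081.17. Sum = $3,655,922.87.
No rounding difference to absorb.

Central Recovery: $681,675.99 | Harbor Wellness: $1,122,028.73 | Summit Literacy: $587,136.98 | Thornfield Outreach: $1,265,081.17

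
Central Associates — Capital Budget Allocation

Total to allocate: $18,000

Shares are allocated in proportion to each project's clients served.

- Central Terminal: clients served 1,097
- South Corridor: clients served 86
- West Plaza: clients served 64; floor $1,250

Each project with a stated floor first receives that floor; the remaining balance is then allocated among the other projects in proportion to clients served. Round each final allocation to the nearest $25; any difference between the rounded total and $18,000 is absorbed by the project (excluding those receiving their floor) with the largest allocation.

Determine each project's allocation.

Central Terminal: $15,525 | South Corridor: $1,225 | West Plaza: $1,250

Fund the minimums — West Plaza $1,250. Balance $16,750.
Balance split over remaining clients served 1,183: Central Terminal 15,532.33 → $15,525; South Corridor 1,217.67 → $1,225.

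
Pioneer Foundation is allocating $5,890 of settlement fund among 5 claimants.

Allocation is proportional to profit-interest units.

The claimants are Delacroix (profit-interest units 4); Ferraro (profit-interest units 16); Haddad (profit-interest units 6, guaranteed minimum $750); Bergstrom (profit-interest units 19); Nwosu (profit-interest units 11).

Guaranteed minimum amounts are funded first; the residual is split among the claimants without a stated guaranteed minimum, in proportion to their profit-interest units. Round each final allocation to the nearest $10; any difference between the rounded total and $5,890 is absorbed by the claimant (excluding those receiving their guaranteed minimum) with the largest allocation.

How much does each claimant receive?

Minimums first: Haddad $750. Residual $5,140.
Residual split over remaining profit-interest units 50: Delacroix 411.20 → $410; Ferraro 1,644.80 → $1,640; Bergstrom 1,953.20 → $1,950; Nwosu 1,130.80 → $1,130.
Rounding difference +$10 applied to Bergstrom → $1,960.

Delacroix: $410 · Ferraro: $1,640 · Haddad: $750 · Bergstrom: $1,960 · Nwosu: $1,130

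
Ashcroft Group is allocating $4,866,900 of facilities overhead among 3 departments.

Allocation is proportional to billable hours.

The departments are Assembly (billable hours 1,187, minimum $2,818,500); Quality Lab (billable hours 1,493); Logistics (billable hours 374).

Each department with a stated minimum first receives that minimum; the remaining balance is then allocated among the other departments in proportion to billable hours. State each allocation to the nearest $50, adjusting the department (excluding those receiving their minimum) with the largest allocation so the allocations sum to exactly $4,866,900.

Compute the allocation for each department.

Assembly: $2,818,500 · Quality Lab: $1,638,050 · Logistics: $410,350

Minimums first: Assembly $2,818,500. Balance $2,048,400.
Balance split over remaining billable hours 1,867: Quality Lab 1,638,061.70 → $1,638,050; Logistics 410,338.30 → $410,350.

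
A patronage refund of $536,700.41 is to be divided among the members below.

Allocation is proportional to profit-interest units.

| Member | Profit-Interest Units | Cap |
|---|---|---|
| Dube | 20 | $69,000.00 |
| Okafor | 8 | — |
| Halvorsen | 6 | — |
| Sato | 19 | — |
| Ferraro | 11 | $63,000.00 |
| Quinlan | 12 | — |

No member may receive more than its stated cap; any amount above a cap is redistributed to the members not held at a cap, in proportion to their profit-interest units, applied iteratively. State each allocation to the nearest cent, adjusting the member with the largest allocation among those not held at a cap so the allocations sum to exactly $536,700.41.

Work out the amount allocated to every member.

Total profit-interest units = 76.
Proportional shares (ignoring caps): Dube 141,236.9500; Okafor 56,494.7800; Halvorsen 42,371.0850; Sato 134,175.1025; Ferraro 77,680.3225; Quinlan 84,742.1700.
Held at cap: Dube ($69,000.00), Ferraro ($63,000.00); balance $404,700.41 reallocated over remaining profit-interest units 45.
Remaining shares: Okafor 71,946.7396 → $71,946.74; Halvorsen 53,960.0547 → $53,960.05; Sato 170,873.5064 → $170,873.51; Quinlan 107,920.1093 → $107,920.11.

Dube: $69,000.00 · Okafor: $71,946.74 · Halvorsen: $53,960.05 · Sato: $170,873.51 · Ferraro: $63,000.00 · Quinlan: $107,920.11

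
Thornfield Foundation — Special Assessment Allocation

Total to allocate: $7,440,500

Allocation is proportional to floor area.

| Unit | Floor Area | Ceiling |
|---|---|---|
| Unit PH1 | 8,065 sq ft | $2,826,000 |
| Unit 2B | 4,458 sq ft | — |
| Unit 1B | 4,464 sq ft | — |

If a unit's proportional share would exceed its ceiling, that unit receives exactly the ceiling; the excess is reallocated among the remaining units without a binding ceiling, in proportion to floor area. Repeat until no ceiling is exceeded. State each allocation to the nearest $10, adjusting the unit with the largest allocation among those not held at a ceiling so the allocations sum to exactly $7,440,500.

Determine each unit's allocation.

Sum of floor area: 16,987.
Proportional shares (ignoring caps): Unit PH1 3,532,562.11; Unit 2B 1,952,654.91; Unit 1B 1,955,282.98.
Cap binds for Unit PH1 ($2,826,000); balance $4,614,500 reallocated over remaining floor area 8,922.
Redistributed shares: Unit 2B 2,305,698.39 → $2,305,700; Unit 1B 2,308,801.61 → $2,308,800.

Unit PH1: $2,826,000 · Unit 2B: $2,305,700 · Unit 1B: $2,308,800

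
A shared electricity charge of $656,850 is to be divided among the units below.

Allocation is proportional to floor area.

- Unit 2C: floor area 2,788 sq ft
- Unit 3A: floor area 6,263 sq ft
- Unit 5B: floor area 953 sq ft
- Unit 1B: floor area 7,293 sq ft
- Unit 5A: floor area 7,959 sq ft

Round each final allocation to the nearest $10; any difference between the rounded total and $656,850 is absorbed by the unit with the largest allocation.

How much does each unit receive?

Sum of floor area: 25,256.
Unrounded shares: Unit 2C 2,788/25,256 × $656,850 = 72,509.42; Unit 3A 6,263/25,256 × $656,850 = 162,886.11; Unit 5B 953/25,256 × $656,850 = 24,785.32; Unit 1B 7,293/25,256 × $656,850 = 189,674.02; Unit 5A 7,959/25,256 × $656,850 = 206,995.14.
After rounding ($10): Unit 2C $72,510; Unit 3A $162,890; Unit 5B $24,790; Unit 1B $189,670; Unit 5A $207,000. Sum = $656,860.
Difference $656,850 − $656,860 = −$10 applied to largest allocation (Unit 5A): Unit 5A becomes $206,990.

Unit 2C: $72,510 · Unit 3A: $162,890 · Unit 5B: $24,790 · Unit 1B: $189,670 · Unit 5A: $206,990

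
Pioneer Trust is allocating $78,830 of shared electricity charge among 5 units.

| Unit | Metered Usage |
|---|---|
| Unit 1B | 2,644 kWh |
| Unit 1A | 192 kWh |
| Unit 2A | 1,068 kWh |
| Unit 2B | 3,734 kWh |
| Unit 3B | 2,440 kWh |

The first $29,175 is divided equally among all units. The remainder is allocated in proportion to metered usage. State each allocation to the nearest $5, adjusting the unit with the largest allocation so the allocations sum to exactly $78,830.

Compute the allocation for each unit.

Unit 1B: $18,860 · Unit 1A: $6,780 · Unit 2A: $11,095 · Unit 2B: $24,240 · Unit 3B: $17,855

Equal tier: $29,175 ÷ 5 = $5,835 apiece.
Remainder $49,655 by metered usage (total 10,078): Unit 1B 13,027.17 → $13,025; Unit 1A 946.00 → $945; Unit 2A 5,262.11 → $5,260; Unit 2B 18,397.68 → $18,400; Unit 3B 12,022.05 → $12,020.
Rounding difference +$5 on remainder applied to Unit 2B.
Totals: Unit 1B $5,835 + $13,025 = $18,860; Unit 1A $5,835 + $945 = $6,780; Unit 2A $5,835 + $5,260 = $11,095; Unit 2B $5,835 + $18,405 = $24,240; Unit 3B $5,835 + $12,020 = $17,855.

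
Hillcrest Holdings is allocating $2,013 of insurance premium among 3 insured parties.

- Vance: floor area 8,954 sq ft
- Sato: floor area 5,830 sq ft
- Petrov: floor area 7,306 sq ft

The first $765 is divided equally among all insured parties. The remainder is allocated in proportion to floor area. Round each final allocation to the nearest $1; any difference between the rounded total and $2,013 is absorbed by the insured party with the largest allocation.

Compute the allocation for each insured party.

$765 shared equally gives $255 per insured party.
Remainder $1,248 by floor area (total 22,090): Vance 505.87 → $506; Sato 329.37 → $329; Petrov 412.76 → $413.
Totals: Vance $255 + $506 = $761; Sato $255 + $329 = $584; Petrov $255 + $413 = $668.

Vance: $761 · Sato: $584 · Petrov: $668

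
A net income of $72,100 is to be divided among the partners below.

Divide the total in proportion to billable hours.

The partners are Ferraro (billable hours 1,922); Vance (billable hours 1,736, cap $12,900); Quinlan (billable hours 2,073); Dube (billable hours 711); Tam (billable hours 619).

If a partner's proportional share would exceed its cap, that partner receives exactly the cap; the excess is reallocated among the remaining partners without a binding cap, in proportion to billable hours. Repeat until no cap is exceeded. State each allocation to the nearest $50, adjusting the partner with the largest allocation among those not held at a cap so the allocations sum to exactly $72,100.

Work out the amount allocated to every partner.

Billable hours total: 7,061.
Proportional shares (ignoring caps): Ferraro 19,625.58; Vance 17,726.33; Quinlan 21,167.44; Dube 7,260.03; Tam 6,320.62.
Capped: Vance ($12,900); remaining pool $59,200 reallocated over remaining billable hours 5,325.
Remaining shares: Ferraro 21,367.59 → $21,350; Quinlan 23,046.31 → $23,050; Dube 7,904.45 → $7,900; Tam 6,881.65 → $6,900.

Ferraro: $21,350 | Vance: $12,900 | Quinlan: $23,050 | Dube: $7,900 | Tam: $6,900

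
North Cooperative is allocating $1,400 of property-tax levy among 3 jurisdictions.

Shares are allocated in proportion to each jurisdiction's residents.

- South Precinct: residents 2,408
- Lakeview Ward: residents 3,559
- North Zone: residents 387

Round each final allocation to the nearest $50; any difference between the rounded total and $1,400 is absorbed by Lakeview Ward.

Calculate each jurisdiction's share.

Residents total: 6,354.
Proportional shares: South Precinct 2,408/6,354 × $1,400 = 530.56; Lakeview Ward 3,559/6,354 × $1,400 = 784.17; North Zone 387/6,354 × $1,400 = 85.27.
After rounding ($50): South Precinct $550; Lakeview Ward $800; North Zone $100. Sum = $1,450.
Difference $1,400 − $1,450 = −$50 applied to Lakeview Ward: Lakeview Ward becomes $750.

South Precinct: $550 · Lakeview Ward: $750 · North Zone: $100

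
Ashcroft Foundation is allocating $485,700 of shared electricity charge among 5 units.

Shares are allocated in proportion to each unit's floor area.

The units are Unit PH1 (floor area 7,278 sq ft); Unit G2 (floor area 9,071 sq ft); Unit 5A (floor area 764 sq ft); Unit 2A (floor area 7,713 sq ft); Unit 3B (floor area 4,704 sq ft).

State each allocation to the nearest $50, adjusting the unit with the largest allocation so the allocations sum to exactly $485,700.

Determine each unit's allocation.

Unit PH1: $119,700; Unit G2: $149,250; Unit 5A: $12,550; Unit 2A: $126,850; Unit 3B: $77,350

Total floor area = 29,530.
Proportional shares: Unit PH1 7,278/29,530 × $485,700 = 119,706.22; Unit G2 9,071/29,530 × $485,700 = 149,196.91; Unit 5A 764/29,530 × $485,700 = 12,566.03; Unit 2A 7,713/29,530 × $485,700 = 126,860.96; Unit 3B 4,704/29,530 × $485,700 = 77,369.89.
Rounded to nearest $50: Unit PH1 $119,700; Unit G2 $149,200; Unit 5A $12,550; Unit 2A $126,850; Unit 3B $77,350. Sum = $485,650.
Difference $485,700 − $485,650 = +$50 applied to largest allocation (Unit G2): Unit G2 becomes $149,250.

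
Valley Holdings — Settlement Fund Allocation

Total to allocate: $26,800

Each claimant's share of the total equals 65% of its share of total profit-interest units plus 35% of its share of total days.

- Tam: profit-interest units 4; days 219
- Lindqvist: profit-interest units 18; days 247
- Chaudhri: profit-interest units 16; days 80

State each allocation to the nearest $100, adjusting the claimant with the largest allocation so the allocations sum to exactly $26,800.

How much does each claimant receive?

Totals — profit-interest units 38, days 546.
Composite weights (65% profit-interest units + 35% days): Tam 0.2088; Lindqvist 0.4662; Chaudhri 0.3250.
Unrounded shares: Tam 5,595.99; Lindqvist 12,494.91; Chaudhri 8,709.10.
After rounding ($100): Tam $5,600; Lindqvist $12,500; Chaudhri $8,700. Sum = $26,800.
Rounded total matches; no reconciliation needed.

Tam: $5,600; Lindqvist: $12,500; Chaudhri: $8,700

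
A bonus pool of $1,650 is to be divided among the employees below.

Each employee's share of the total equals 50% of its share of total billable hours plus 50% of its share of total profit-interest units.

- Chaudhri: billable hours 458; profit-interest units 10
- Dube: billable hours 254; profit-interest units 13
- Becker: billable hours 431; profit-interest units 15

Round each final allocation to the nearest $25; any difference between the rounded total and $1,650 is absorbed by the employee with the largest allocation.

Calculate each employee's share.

Billable hours total 1,143; profit-interest units total 38.
Blended shares (50% billable hours + 50% profit-interest units): Chaudhri 0.3319; Dube 0.2822; Becker 0.3859.
Unrounded shares: Chaudhri 547.68; Dube 465.57; Becker 636.75.
After rounding ($25): Chaudhri $550; Dube $475; Becker $625. Sum = $1,650.
Rounded total matches; no reconciliation needed.

Chaudhri: $550 | Dube: $475 | Becker: $625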